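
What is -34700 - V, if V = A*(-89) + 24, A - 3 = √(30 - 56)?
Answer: -34457 + 89*I*√26 ≈ -34457.0 + 453.81*I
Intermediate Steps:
A = 3 + I*√26 (A = 3 + √(30 - 56) = 3 + √(-26) = 3 + I*√26 ≈ 3.0 + 5.099*I)
V = -243 - 89*I*√26 (V = (3 + I*√26)*(-89) + 24 = (-267 - 89*I*√26) + 24 = -243 - 89*I*√26 ≈ -243.0 - 453.81*I)
-34700 - V = -34700 - (-243 - 89*I*√26) = -34700 + (243 + 89*I*√26) = -34457 + 89*I*√26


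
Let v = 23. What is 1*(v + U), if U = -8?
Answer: 15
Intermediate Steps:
1*(v + U) = 1*(23 - 8) = 1*15 = 15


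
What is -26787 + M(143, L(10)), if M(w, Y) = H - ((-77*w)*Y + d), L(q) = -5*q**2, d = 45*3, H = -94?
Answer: -5532516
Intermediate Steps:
d = 135
M(w, Y) = -229 + 77*Y*w (M(w, Y) = -94 - ((-77*w)*Y + 135) = -94 - (-77*Y*w + 135) = -94 - (135 - 77*Y*w) = -94 + (-135 + 77*Y*w) = -229 + 77*Y*w)
-26787 + M(143, L(10)) = -26787 + (-229 + 77*(-5*10**2)*143) = -26787 + (-229 + 77*(-5*100)*143) = -26787 + (-229 + 77*(-500)*143) = -26787 + (-229 - 5505500) = -26787 - 5505729 = -5532516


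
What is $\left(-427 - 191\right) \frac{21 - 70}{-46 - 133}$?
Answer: $- \frac{30282}{179} \approx -169.17$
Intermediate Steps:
$\left(-427 - 191\right) \frac{21 - 70}{-46 - 133} = - 618 \left(- \frac{49}{-179}\right) = - 618 \left(\left(-49\right) \left(- \frac{1}{179}\right)\right) = \left(-618\right) \frac{49}{179} = - \frac{30282}{179}$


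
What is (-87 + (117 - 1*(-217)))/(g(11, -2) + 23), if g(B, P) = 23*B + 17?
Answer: 247/293 ≈ 0.84300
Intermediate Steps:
g(B, P) = 17 + 23*B
(-87 + (117 - 1*(-217)))/(g(11, -2) + 23) = (-87 + (117 - 1*(-217)))/((17 + 23*11) + 23) = (-87 + (117 + 217))/((17 + 253) + 23) = (-87 + 334)/(270 + 23) = 247/293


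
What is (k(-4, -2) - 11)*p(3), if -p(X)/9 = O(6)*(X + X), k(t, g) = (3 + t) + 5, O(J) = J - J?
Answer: 0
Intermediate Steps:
O(J) = 0
k(t, g) = 8 + t
p(X) = 0 (p(X) = -0*(X + X) = -0*2*X = -9*0 = 0)
(k(-4, -2) - 11)*p(3) = ((8 - 4) - 11)*0 = (4 - 11)*0 = -7*0 = 0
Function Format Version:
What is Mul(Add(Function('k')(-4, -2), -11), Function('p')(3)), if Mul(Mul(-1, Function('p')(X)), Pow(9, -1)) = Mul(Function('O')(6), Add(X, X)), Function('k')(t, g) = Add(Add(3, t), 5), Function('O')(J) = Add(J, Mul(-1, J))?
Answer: 0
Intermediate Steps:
Function('O')(J) = 0
Function('k')(t, g) = Add(8, t)
Function('p')(X) = 0 (Function('p')(X) = Mul(-9, Mul(0, Add(X, X))) = Mul(-9, Mul(0, Mul(2, X))) = Mul(-9, 0) = 0)
Mul(Add(Function('k')(-4, -2), -11), Function('p')(3)) = Mul(Add(Add(8, -4), -11), 0) = Mul(Add(4, -11), 0) = Mul(-7, 0) = 0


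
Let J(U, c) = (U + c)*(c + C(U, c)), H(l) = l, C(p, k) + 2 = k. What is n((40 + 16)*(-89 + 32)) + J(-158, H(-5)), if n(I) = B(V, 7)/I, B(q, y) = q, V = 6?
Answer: 1040591/532 ≈ 1956.0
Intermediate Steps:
C(p, k) = -2 + k
n(I) = 6/I
J(U, c) = (-2 + 2*c)*(U + c) (J(U, c) = (U + c)*(c + (-2 + c)) = (U + c)*(-2 + 2*c) = (-2 + 2*c)*(U + c))
n((40 + 16)*(-89 + 32)) + J(-158, H(-5)) = 6/(((40 + 16)*(-89 + 32))) + (-2*(-158) - 2*(-5) + 2*(-5)² + 2*(-158)*(-5)) = 6/((56*(-57))) + (316 + 10 + 2*25 + 1580) = 6/(-3192) + (316 + 10 + 50 + 1580) = 6*(-1/3192) + 1956 = -1/532 + 1956 = 1040591/532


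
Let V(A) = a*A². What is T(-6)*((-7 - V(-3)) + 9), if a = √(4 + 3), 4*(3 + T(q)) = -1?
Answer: -13/2 + 117*√7/4 ≈ 70.888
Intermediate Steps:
T(q) = -13/4 (T(q) = -3 + (¼)*(-1) = -3 - ¼ = -13/4)
a = √7 ≈ 2.6458
V(A) = √7*A²
T(-6)*((-7 - V(-3)) + 9) = -13*((-7 - √7*(-3)²) + 9)/4 = -13*((-7 - √7*9) + 9)/4 = -13*((-7 - 9*√7) + 9)/4 = -13*(2 - 9*√7)/4 = -13/2 + 117*√7/4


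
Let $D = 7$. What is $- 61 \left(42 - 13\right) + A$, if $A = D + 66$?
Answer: $-1696$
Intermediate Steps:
$A = 73$ ($A = 7 + 66 = 73$)
$- 61 \left(42 - 13\right) + A = - 61 \left(42 - 13\right) + 73 = \left(-61\right) 29 + 73 = -1769 + 73 = -1696$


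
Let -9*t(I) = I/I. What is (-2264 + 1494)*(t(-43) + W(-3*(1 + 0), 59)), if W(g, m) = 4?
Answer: -26950/9 ≈ -2994.4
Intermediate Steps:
t(I) = -⅑ (t(I) = -I/(9*I) = -⅑*1 = -⅑)
(-2264 + 1494)*(t(-43) + W(-3*(1 + 0), 59)) = (-2264 + 1494)*(-⅑ + 4) = -770*35/9 = -26950/9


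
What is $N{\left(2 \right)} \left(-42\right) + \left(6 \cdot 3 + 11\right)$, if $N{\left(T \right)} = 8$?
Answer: $-307$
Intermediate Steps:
$N{\left(2 \right)} \left(-42\right) + \left(6 \cdot 3 + 11\right) = 8 \left(-42\right) + \left(6 \cdot 3 + 11\right) = -336 + \left(18 + 11\right) = -336 + 29 = -307$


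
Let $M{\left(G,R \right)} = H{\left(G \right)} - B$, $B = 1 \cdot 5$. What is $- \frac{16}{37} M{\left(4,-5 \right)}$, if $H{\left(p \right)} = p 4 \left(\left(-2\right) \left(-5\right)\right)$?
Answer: $- \frac{2480}{37} \approx -67.027$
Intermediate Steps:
$B = 5$
$H{\left(p \right)} = 40 p$ ($H{\left(p \right)} = 4 p 10 = 40 p$)
$M{\left(G,R \right)} = -5 + 40 G$ ($M{\left(G,R \right)} = 40 G - 5 = -5 + 40 G$)
$- \frac{16}{37} M{\left(4,-5 \right)} = - \frac{16}{37} \left(-5 + 40 \cdot 4\right) = \left(-16\right) \frac{1}{37} \left(-5 + 160\right) = \left(- \frac{16}{37}\right) 155 = - \frac{2480}{37}$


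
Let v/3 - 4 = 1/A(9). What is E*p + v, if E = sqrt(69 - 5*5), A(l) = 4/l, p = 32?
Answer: 75/4 + 64*sqrt(11) ≈ 231.01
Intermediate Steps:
v = 75/4 (v = 12 + 3/((4/9)) = 12 + 3/((4*(1/9))) = 12 + 3/(4/9) = 12 + 3*(9/4) = 12 + 27/4 = 75/4 ≈ 18.750)
E = 2*sqrt(11) (E = sqrt(69 - 25) = sqrt(44) = 2*sqrt(11) ≈ 6.6332)
E*p + v = (2*sqrt(11))*32 + 75/4 = 64*sqrt(11) + 75/4 = 75/4 + 64*sqrt(11)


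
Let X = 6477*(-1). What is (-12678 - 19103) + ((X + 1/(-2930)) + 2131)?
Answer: -105852111/2930 ≈ -36127.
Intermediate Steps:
X = -6477
(-12678 - 19103) + ((X + 1/(-2930)) + 2131) = (-12678 - 19103) + ((-6477 + 1/(-2930)) + 2131) = -31781 + ((-6477 - 1/2930) + 2131) = -31781 + (-18977611/2930 + 2131) = -31781 - 12733781/2930 = -105852111/2930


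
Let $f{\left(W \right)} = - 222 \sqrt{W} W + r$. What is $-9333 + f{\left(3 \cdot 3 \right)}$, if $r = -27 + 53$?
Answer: $-15301$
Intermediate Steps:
$r = 26$
$f{\left(W \right)} = 26 - 222 W^{\frac{3}{2}}$ ($f{\left(W \right)} = - 222 \sqrt{W} W + 26 = - 222 W^{\frac{3}{2}} + 26 = 26 - 222 W^{\frac{3}{2}}$)
$-9333 + f{\left(3 \cdot 3 \right)} = -9333 + \left(26 - 222 \left(3 \cdot 3\right)^{\frac{3}{2}}\right) = -9333 + \left(26 - 222 \cdot 9^{\frac{3}{2}}\right) = -9333 + \left(26 - 5994\right) = -9333 - 5968 = -15301$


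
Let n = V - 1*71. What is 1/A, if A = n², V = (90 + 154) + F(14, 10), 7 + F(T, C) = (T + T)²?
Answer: 1/902500 ≈ 1.1080e-6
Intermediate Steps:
F(T, C) = -7 + 4*T² (F(T, C) = -7 + (T + T)² = -7 + (2*T)² = -7 + 4*T²)
V = 1021 (V = (90 + 154) + (-7 + 4*14²) = 244 + (-7 + 4*196) = 244 + (-7 + 784) = 244 + 777 = 1021)
n = 950 (n = 1021 - 1*71 = 1021 - 71 = 950)
A = 902500 (A = 950² = 902500)
1/A = 1/902500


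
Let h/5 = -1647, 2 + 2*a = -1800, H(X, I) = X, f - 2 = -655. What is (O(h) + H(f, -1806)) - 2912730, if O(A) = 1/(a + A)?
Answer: -26616667089/9136 ≈ -2.9134e+6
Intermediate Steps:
f = -653 (f = 2 - 655 = -653)
a = -901 (a = -1 + (½)*(-1800) = -1 - 900 = -901)
h = -8235 (h = 5*(-1647) = -8235)
O(A) = 1/(-901 + A)
(O(h) + H(f, -1806)) - 2912730 = (1/(-901 - 8235) - 653) - 2912730 = (1/(-9136) - 653) - 2912730 = (-1/9136 - 653) - 2912730 = -5965809/9136 - 2912730 = -26616667089/9136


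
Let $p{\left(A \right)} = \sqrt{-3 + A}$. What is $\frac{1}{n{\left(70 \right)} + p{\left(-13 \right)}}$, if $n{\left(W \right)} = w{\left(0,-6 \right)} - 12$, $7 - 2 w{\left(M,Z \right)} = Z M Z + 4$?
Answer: $- \frac{42}{505} - \frac{16 i}{505} \approx -0.083168 - 0.031683 i$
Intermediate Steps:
$w{\left(M,Z \right)} = \frac{3}{2} - \frac{M Z^{2}}{2}$ ($w{\left(M,Z \right)} = \frac{7}{2} - \frac{Z M Z + 4}{2} = \frac{7}{2} - \frac{M Z Z + 4}{2} = \frac{7}{2} - \frac{M Z^{2} + 4}{2} = \frac{7}{2} - \frac{4 + M Z^{2}}{2} = \frac{7}{2} - \left(2 + \frac{M Z^{2}}{2}\right) = \frac{3}{2} - \frac{M Z^{2}}{2}$)
$n{\left(W \right)} = - \frac{21}{2}$ ($n{\left(W \right)} = \left(\frac{3}{2} - 0 \left(-6\right)^{2}\right) - 12 = \left(\frac{3}{2} - 0 \cdot 36\right) - 12 = \left(\frac{3}{2} + 0\right) - 12 = \frac{3}{2} - 12 = - \frac{21}{2}$)
$\frac{1}{n{\left(70 \right)} + p{\left(-13 \right)}} = \frac{1}{- \frac{21}{2} + \sqrt{-3 - 13}} = \frac{1}{- \frac{21}{2} + \sqrt{-16}} = \frac{1}{- \frac{21}{2} + 4 i} = \frac{4 \left(- \frac{21}{2} - 4 i\right)}{505}$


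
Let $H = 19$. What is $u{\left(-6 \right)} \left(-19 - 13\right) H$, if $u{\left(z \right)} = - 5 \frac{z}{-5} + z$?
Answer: $7296$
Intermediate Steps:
$u{\left(z \right)} = 2 z$ ($u{\left(z \right)} = - 5 z \left(- \frac{1}{5}\right) + z = - 5 \left(- \frac{z}{5}\right) + z = z + z = 2 z$)
$u{\left(-6 \right)} \left(-19 - 13\right) H = 2 \left(-6\right) \left(-19 - 13\right) 19 = - 12 \left(\left(-32\right) 19\right) = \left(-12\right) \left(-608\right) = 7296$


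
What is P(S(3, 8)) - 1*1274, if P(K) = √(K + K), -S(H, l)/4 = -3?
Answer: -1274 + 2*√6 ≈ -1269.1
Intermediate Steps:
S(H, l) = 12 (S(H, l) = -4*(-3) = 12)
P(K) = √2*√K (P(K) = √(2*K) = √2*√K)
P(S(3, 8)) - 1*1274 = √2*√12 - 1*1274 = √2*(2*√3) - 1274 = 2*√6 - 1274 = -1274 + 2*√6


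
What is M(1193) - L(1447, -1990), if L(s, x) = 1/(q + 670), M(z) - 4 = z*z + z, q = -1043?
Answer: 531318359/373 ≈ 1.4244e+6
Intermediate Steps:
M(z) = 4 + z + z**2 (M(z) = 4 + (z*z + z) = 4 + (z**2 + z) = 4 + (z + z**2) = 4 + z + z**2)
L(s, x) = -1/373 (L(s, x) = 1/(-1043 + 670) = 1/(-373) = -1/373)
M(1193) - L(1447, -1990) = (4 + 1193 + 1193**2) - 1*(-1/373) = (4 + 1193 + 1423249) + 1/373 = 1424446 + 1/373 = 531318359/373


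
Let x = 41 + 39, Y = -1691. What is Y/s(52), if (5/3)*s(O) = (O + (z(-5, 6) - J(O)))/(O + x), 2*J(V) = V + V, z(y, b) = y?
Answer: 74404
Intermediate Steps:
J(V) = V (J(V) = (V + V)/2 = (2*V)/2 = V)
x = 80
s(O) = -3/(80 + O) (s(O) = 3*((O + (-5 - O))/(O + 80))/5 = 3*(-5/(80 + O))/5 = -3/(80 + O))
Y/s(52) = -1691/((-3/(80 + 52))) = -1691/((-3/132)) = -1691/((-3*1/132)) = -1691/(-1/44) = -1691*(-44) = 74404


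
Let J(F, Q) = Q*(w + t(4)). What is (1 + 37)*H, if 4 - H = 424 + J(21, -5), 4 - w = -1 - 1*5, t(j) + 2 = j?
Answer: -13680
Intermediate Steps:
t(j) = -2 + j
w = 10 (w = 4 - (-1 - 1*5) = 4 - (-1 - 5) = 4 - 1*(-6) = 4 + 6 = 10)
J(F, Q) = 12*Q (J(F, Q) = Q*(10 + (-2 + 4)) = Q*(10 + 2) = Q*12 = 12*Q)
H = -360 (H = 4 - (424 + 12*(-5)) = 4 - (424 - 60) = 4 - 1*364 = 4 - 364 = -360)
(1 + 37)*H = (1 + 37)*(-360) = 38*(-360) = -13680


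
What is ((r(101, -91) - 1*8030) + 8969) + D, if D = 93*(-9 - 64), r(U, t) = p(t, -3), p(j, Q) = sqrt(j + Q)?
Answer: -5850 + I*sqrt(94) ≈ -5850.0 + 9.6954*I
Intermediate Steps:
p(j, Q) = sqrt(Q + j)
r(U, t) = sqrt(-3 + t)
D = -6789 (D = 93*(-73) = -6789)
((r(101, -91) - 1*8030) + 8969) + D = ((sqrt(-3 - 91) - 1*8030) + 8969) - 6789 = ((sqrt(-94) - 8030) + 8969) - 6789 = ((I*sqrt(94) - 8030) + 8969) - 6789 = ((-8030 + I*sqrt(94)) + 8969) - 6789 = (939 + I*sqrt(94)) - 6789 = -5850 + I*sqrt(94)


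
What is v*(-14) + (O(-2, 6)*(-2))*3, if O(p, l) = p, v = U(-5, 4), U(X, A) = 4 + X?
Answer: 26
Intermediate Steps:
v = -1 (v = 4 - 5 = -1)
v*(-14) + (O(-2, 6)*(-2))*3 = -1*(-14) - 2*(-2)*3 = 14 + 4*3 = 14 + 12 = 26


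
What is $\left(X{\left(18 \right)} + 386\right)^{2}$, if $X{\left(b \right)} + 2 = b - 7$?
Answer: $156025$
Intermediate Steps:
$X{\left(b \right)} = -9 + b$ ($X{\left(b \right)} = -2 + \left(b - 7\right) = -2 + \left(-7 + b\right) = -9 + b$)
$\left(X{\left(18 \right)} + 386\right)^{2} = \left(\left(-9 + 18\right) + 386\right)^{2} = \left(9 + 386\right)^{2} = 395^{2} = 156025$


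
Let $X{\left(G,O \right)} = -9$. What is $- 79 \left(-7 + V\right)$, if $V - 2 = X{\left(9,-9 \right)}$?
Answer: $1106$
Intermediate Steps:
$V = -7$ ($V = 2 - 9 = -7$)
$- 79 \left(-7 + V\right) = - 79 \left(-7 - 7\right) = \left(-79\right) \left(-14\right) = 1106$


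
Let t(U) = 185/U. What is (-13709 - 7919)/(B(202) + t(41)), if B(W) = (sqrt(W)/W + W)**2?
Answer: -60539332391806344/114227815111395929 + 2966994962144*sqrt(202)/114227815111395929 ≈ -0.52962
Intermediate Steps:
B(W) = (W + 1/sqrt(W))**2 (B(W) = (1/sqrt(W) + W)**2 = (W + 1/sqrt(W))**2)
(-13709 - 7919)/(B(202) + t(41)) = (-13709 - 7919)/((sqrt(202) + 202**2)**2/202**2 + 185/41) = -21628/((sqrt(202) + 40804)**2/40804 + 185*(1/41)) = -21628/((40804 + sqrt(202))**2/40804 + 185/41) = -21628/(185/41 + (40804 + sqrt(202))**2/40804)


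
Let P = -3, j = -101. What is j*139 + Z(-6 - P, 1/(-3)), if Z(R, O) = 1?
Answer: -14038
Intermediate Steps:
j*139 + Z(-6 - P, 1/(-3)) = -101*139 + 1 = -14039 + 1 = -14038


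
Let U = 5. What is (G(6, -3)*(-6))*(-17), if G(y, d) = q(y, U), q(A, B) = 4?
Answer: 408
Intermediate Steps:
G(y, d) = 4
(G(6, -3)*(-6))*(-17) = (4*(-6))*(-17) = -24*(-17) = 408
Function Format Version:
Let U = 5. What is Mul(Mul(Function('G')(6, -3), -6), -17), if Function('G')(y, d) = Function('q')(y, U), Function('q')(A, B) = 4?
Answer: 408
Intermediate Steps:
Function('G')(y, d) = 4
Mul(Mul(Function('G')(6, -3), -6), -17) = Mul(Mul(4, -6), -17) = Mul(-24, -17) = 408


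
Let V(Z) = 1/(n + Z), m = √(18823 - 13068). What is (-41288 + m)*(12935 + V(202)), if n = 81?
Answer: -151139100528/283 + 3660606*√5755/283 ≈ -5.3308e+8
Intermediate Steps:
m = √5755 ≈ 75.862
V(Z) = 1/(81 + Z)
(-41288 + m)*(12935 + V(202)) = (-41288 + √5755)*(12935 + 1/(81 + 202)) = (-41288 + √5755)*(12935 + 1/283) = (-41288 + √5755)*(3660606/283) = -151139100528/283 + 3660606*√5755/283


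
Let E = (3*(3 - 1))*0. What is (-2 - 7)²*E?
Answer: 0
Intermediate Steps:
E = 0 (E = (3*2)*0 = 6*0 = 0)
(-2 - 7)²*E = (-2 - 7)²*0 = (-9)²*0 = 81*0 = 0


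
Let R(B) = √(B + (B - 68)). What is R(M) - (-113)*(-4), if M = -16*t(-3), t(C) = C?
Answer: -452 + 2*√7 ≈ -446.71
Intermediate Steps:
M = 48 (M = -16*(-3) = 48)
R(B) = √(-68 + 2*B) (R(B) = √(B + (-68 + B)) = √(-68 + 2*B))
R(M) - (-113)*(-4) = √(-68 + 2*48) - (-113)*(-4) = √(-68 + 96) - 1*452 = √28 - 452 = 2*√7 - 452 = -452 + 2*√7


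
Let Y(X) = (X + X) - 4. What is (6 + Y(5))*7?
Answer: 84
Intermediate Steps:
Y(X) = -4 + 2*X (Y(X) = 2*X - 4 = -4 + 2*X)
(6 + Y(5))*7 = (6 + (-4 + 2*5))*7 = (6 + (-4 + 10))*7 = (6 + 6)*7 = 12*7 = 84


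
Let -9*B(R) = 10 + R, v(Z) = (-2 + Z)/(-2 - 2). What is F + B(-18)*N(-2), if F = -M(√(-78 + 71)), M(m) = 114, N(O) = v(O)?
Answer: -1018/9 ≈ -113.11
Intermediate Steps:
v(Z) = ½ - Z/4 (v(Z) = (-2 + Z)/(-4) = (-2 + Z)*(-¼) = ½ - Z/4)
N(O) = ½ - O/4
B(R) = -10/9 - R/9 (B(R) = -(10 + R)/9 = -10/9 - R/9)
F = -114 (F = -1*114 = -114)
F + B(-18)*N(-2) = -114 + (-10/9 - ⅑*(-18))*(½ - ¼*(-2)) = -114 + (-10/9 + 2)*(½ + ½) = -114 + (8/9)*1 = -114 + 8/9 = -1018/9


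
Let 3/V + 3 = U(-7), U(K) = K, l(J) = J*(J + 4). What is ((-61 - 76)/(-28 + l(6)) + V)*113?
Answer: -82829/160 ≈ -517.68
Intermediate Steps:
l(J) = J*(4 + J)
V = -3/10 (V = 3/(-3 - 7) = 3/(-10) = 3*(-1/10) = -3/10 ≈ -0.30000)
((-61 - 76)/(-28 + l(6)) + V)*113 = ((-61 - 76)/(-28 + 6*(4 + 6)) - 3/10)*113 = (-137/(-28 + 6*10) - 3/10)*113 = (-137/(-28 + 60) - 3/10)*113 = (-137/32 - 3/10)*113 = -733/160*113 = -82829/160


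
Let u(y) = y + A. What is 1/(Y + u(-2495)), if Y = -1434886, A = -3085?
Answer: -1/1440466 ≈ -6.9422e-7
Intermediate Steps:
u(y) = -3085 + y (u(y) = y - 3085 = -3085 + y)
1/(Y + u(-2495)) = 1/(-1434886 + (-3085 - 2495)) = 1/(-1434886 - 5580) = 1/(-1440466) = -1/1440466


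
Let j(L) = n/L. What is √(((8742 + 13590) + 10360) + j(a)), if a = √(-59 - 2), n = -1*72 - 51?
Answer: √(121646932 + 7503*I*√61)/61 ≈ 180.81 + 0.04355*I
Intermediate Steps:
n = -123 (n = -72 - 51 = -123)
a = I*√61 (a = √(-61) = I*√61 ≈ 7.8102*I)
j(L) = -123/L
√(((8742 + 13590) + 10360) + j(a)) = √(((8742 + 13590) + 10360) - 123*(-I*√61/61)) = √((22332 + 10360) - (-123)*I*√61/61) = √(32692 + 123*I*√61/61)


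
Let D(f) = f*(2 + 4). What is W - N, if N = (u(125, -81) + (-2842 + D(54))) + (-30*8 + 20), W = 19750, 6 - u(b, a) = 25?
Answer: 22507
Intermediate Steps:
u(b, a) = -19 (u(b, a) = 6 - 1*25 = 6 - 25 = -19)
D(f) = 6*f (D(f) = f*6 = 6*f)
N = -2757 (N = (-19 + (-2842 + 6*54)) + (-30*8 + 20) = (-19 + (-2842 + 324)) + (-240 + 20) = (-19 - 2518) - 220 = -2537 - 220 = -2757)
W - N = 19750 - 1*(-2757) = 19750 + 2757 = 22507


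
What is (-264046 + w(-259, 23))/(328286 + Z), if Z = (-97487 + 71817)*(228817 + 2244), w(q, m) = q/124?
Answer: 32741963/735444940416 ≈ 4.4520e-5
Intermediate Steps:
w(q, m) = q/124 (w(q, m) = q*(1/124) = q/124)
Z = -5931335870 (Z = -25670*231061 = -5931335870)
(-264046 + w(-259, 23))/(328286 + Z) = (-264046 + (1/124)*(-259))/(328286 - 5931335870) = (-264046 - 259/124)/(-5931007584) = -32741963/124*(-1/5931007584) = 32741963/735444940416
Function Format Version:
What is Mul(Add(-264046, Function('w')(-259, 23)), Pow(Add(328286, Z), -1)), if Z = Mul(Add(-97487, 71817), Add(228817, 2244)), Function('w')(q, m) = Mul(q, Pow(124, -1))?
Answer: Rational(32741963, 735444940416) ≈ 4.4520e-5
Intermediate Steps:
Function('w')(q, m) = Mul(Rational(1, 124), q) (Function('w')(q, m) = Mul(q, Rational(1, 124)) = Mul(Rational(1, 124), q))
Z = -5931335870 (Z = Mul(-25670, 231061) = -5931335870)
Mul(Add(-264046, Function('w')(-259, 23)), Pow(Add(328286, Z), -1)) = Mul(Add(-264046, Mul(Rational(1, 124), -259)), Pow(Add(328286, -5931335870), -1)) = Mul(Add(-264046, Rational(-259, 124)), Pow(-5931007584, -1)) = Mul(Rational(-32741963, 124), Rational(-1, 5931007584)) = Rational(32741963, 735444940416)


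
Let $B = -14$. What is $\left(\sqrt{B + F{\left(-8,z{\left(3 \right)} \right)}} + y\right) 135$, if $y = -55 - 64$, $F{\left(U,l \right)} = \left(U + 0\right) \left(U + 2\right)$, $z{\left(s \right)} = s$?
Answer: $-16065 + 135 \sqrt{34} \approx -15278.0$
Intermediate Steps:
$F{\left(U,l \right)} = U \left(2 + U\right)$
$y = -119$ ($y = -55 - 64 = -119$)
$\left(\sqrt{B + F{\left(-8,z{\left(3 \right)} \right)}} + y\right) 135 = \left(\sqrt{-14 - 8 \left(2 - 8\right)} - 119\right) 135 = \left(\sqrt{-14 - -48} - 119\right) 135 = \left(\sqrt{-14 + 48} - 119\right) 135 = \left(\sqrt{34} - 119\right) 135 = \left(-119 + \sqrt{34}\right) 135 = -16065 + 135 \sqrt{34}$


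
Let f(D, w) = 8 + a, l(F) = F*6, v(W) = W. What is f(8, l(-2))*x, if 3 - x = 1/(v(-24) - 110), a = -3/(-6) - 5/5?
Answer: 6045/268 ≈ 22.556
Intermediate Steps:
a = -1/2 (a = -3*(-1/6) - 5*1/5 = 1/2 - 1 = -1/2 ≈ -0.50000)
l(F) = 6*F
x = 403/134 (x = 3 - 1/(-24 - 110) = 3 - 1/(-134) = 3 - 1*(-1/134) = 3 + 1/134 = 403/134 ≈ 3.0075)
f(D, w) = 15/2 (f(D, w) = 8 - 1/2 = 15/2)
f(8, l(-2))*x = (15/2)*(403/134) = 6045/268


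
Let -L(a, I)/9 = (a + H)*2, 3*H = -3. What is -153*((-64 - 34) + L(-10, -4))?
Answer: -15300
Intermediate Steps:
H = -1 (H = (1/3)*(-3) = -1)
L(a, I) = 18 - 18*a (L(a, I) = -9*(a - 1)*2 = -9*(-1 + a)*2 = -9*(-2 + 2*a) = 18 - 18*a)
-153*((-64 - 34) + L(-10, -4)) = -153*((-64 - 34) + (18 - 18*(-10))) = -153*(-98 + (18 + 180)) = -153*(-98 + 198) = -153*100 = -15300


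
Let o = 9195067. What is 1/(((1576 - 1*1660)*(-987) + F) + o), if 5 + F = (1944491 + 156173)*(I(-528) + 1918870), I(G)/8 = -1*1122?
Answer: 1/4012054847586 ≈ 2.4925e-13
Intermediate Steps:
I(G) = -8976 (I(G) = 8*(-1*1122) = 8*(-1122) = -8976)
F = 4012045569611 (F = -5 + (1944491 + 156173)*(-8976 + 1918870) = -5 + 2100664*1909894 = -5 + 4012045569616 = 4012045569611)
1/(((1576 - 1*1660)*(-987) + F) + o) = 1/(((1576 - 1*1660)*(-987) + 4012045569611) + 9195067) = 1/(((1576 - 1660)*(-987) + 4012045569611) + 9195067) = 1/((-84*(-987) + 4012045569611) + 9195067) = 1/((82908 + 4012045569611) + 9195067) = 1/(4012045652519 + 9195067) = 1/4012054847586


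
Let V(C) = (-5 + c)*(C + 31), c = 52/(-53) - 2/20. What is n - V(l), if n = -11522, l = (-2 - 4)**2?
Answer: -5890719/530 ≈ -11115.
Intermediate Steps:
l = 36 (l = (-6)**2 = 36)
c = -573/530 (c = 52*(-1/53) - 2*1/20 = -52/53 - 1/10 = -573/530 ≈ -1.0811)
V(C) = -99913/530 - 3223*C/530 (V(C) = (-5 - 573/530)*(C + 31) = -3223*(31 + C)/530 = -99913/530 - 3223*C/530)
n - V(l) = -11522 - (-99913/530 - 3223/530*36) = -11522 - (-99913/530 - 58014/265) = -11522 - 1*(-215941/530) = -11522 + 215941/530 = -5890719/530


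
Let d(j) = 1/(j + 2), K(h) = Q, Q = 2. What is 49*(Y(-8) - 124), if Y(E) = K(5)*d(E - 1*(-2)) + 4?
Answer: -11809/2 ≈ -5904.5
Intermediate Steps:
K(h) = 2
d(j) = 1/(2 + j)
Y(E) = 4 + 2/(4 + E) (Y(E) = 2/(2 + (E - 1*(-2))) + 4 = 2/(2 + (E + 2)) + 4 = 2/(2 + (2 + E)) + 4 = 2/(4 + E) + 4 = 4 + 2/(4 + E))
49*(Y(-8) - 124) = 49*(2*(9 + 2*(-8))/(4 - 8) - 124) = 49*(2*(9 - 16)/(-4) - 124) = 49*(2*(-¼)*(-7) - 124) = 49*(7/2 - 124) = 49*(-241/2) = -11809/2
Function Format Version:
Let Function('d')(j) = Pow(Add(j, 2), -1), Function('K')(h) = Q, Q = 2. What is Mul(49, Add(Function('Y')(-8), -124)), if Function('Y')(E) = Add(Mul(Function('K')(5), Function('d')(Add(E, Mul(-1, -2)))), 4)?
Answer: Rational(-11809, 2) ≈ -5904.5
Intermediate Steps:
Function('K')(h) = 2
Function('d')(j) = Pow(Add(2, j), -1)
Function('Y')(E) = Add(4, Mul(2, Pow(Add(4, E), -1))) (Function('Y')(E) = Add(Mul(2, Pow(Add(2, Add(E, Mul(-1, -2))), -1)), 4) = Add(Mul(2, Pow(Add(2, Add(E, 2)), -1)), 4) = Add(Mul(2, Pow(Add(2, Add(2, E)), -1)), 4) = Add(Mul(2, Pow(Add(4, E), -1)), 4) = Add(4, Mul(2, Pow(Add(4, E), -1))))
Mul(49, Add(Function('Y')(-8), -124)) = Mul(49, Add(Mul(2, Pow(Add(4, -8), -1), Add(9, Mul(2, -8))), -124)) = Mul(49, Add(Mul(2, Pow(-4, -1), Add(9, -16)), -124)) = Mul(49, Add(Mul(2, Rational(-1, 4), -7), -124)) = Mul(49, Add(Rational(7, 2), -124)) = Mul(49, Rational(-241, 2)) = Rational(-11809, 2)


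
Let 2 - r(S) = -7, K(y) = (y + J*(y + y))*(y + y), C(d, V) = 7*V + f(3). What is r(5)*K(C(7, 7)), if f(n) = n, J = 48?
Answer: 4721184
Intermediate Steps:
C(d, V) = 3 + 7*V (C(d, V) = 7*V + 3 = 3 + 7*V)
K(y) = 194*y² (K(y) = (y + 48*(y + y))*(y + y) = (y + 48*(2*y))*(2*y) = (y + 96*y)*(2*y) = (97*y)*(2*y) = 194*y²)
r(S) = 9 (r(S) = 2 - 1*(-7) = 2 + 7 = 9)
r(5)*K(C(7, 7)) = 9*(194*(3 + 7*7)²) = 9*(194*(3 + 49)²) = 9*(194*52²) = 9*(194*2704) = 9*524576 = 4721184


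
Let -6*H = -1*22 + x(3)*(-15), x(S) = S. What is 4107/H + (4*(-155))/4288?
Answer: 394117/1072 ≈ 367.65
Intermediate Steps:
H = 67/6 (H = -(-1*22 + 3*(-15))/6 = -(-22 - 45)/6 = -⅙*(-67) = 67/6 ≈ 11.167)
4107/H + (4*(-155))/4288 = 4107/(67/6) + (4*(-155))/4288 = 4107*(6/67) - 620*1/4288 = 24642/67 - 155/1072 = 394117/1072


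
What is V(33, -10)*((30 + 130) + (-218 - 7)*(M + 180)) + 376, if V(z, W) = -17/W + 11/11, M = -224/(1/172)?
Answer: 23297218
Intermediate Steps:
M = -38528 (M = -224/1/172 = -224*172 = -38528)
V(z, W) = 1 - 17/W (V(z, W) = -17/W + 11*(1/11) = -17/W + 1 = 1 - 17/W)
V(33, -10)*((30 + 130) + (-218 - 7)*(M + 180)) + 376 = ((-17 - 10)/(-10))*((30 + 130) + (-218 - 7)*(-38528 + 180)) + 376 = (-⅒*(-27))*(160 - 225*(-38348)) + 376 = 27*(160 + 8628300)/10 + 376 = (27/10)*8628460 + 376 = 23296842 + 376 = 23297218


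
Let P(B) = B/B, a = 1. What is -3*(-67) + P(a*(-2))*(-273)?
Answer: -72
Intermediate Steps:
P(B) = 1
-3*(-67) + P(a*(-2))*(-273) = -3*(-67) + 1*(-273) = 201 - 273 = -72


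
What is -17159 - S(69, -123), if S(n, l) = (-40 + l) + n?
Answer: -17065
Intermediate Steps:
S(n, l) = -40 + l + n
-17159 - S(69, -123) = -17159 - (-40 - 123 + 69) = -17159 - 1*(-94) = -17159 + 94 = -17065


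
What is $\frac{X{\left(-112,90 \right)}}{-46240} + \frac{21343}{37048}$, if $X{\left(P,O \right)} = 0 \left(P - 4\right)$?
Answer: $\frac{21343}{37048} \approx 0.57609$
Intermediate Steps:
$X{\left(P,O \right)} = 0$ ($X{\left(P,O \right)} = 0 \left(-4 + P\right) = 0$)
$\frac{X{\left(-112,90 \right)}}{-46240} + \frac{21343}{37048} = \frac{0}{-46240} + \frac{21343}{37048} = 0 \left(- \frac{1}{46240}\right) + 21343 \cdot \frac{1}{37048} = 0 + \frac{21343}{37048} = \frac{21343}{37048}$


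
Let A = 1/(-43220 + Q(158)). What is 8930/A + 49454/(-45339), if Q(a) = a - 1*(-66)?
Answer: -17408103150374/45339 ≈ -3.8395e+8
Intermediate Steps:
Q(a) = 66 + a (Q(a) = a + 66 = 66 + a)
A = -1/42996 (A = 1/(-43220 + (66 + 158)) = 1/(-43220 + 224) = 1/(-42996) = -1/42996 ≈ -2.3258e-5)
8930/A + 49454/(-45339) = 8930/(-1/42996) + 49454/(-45339) = 8930*(-42996) + 49454*(-1/45339) = -383954280 - 49454/45339 = -17408103150374/45339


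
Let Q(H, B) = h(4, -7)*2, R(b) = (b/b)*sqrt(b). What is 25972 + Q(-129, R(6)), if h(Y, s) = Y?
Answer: 25980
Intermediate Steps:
R(b) = sqrt(b) (R(b) = 1*sqrt(b) = sqrt(b))
Q(H, B) = 8 (Q(H, B) = 4*2 = 8)
25972 + Q(-129, R(6)) = 25972 + 8 = 25980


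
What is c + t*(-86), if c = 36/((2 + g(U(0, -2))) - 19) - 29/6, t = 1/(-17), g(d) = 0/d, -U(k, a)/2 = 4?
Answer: -193/102 ≈ -1.8922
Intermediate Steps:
U(k, a) = -8 (U(k, a) = -2*4 = -8)
g(d) = 0
t = -1/17 ≈ -0.058824
c = -709/102 (c = 36/((2 + 0) - 19) - 29/6 = 36/(2 - 19) - 29*⅙ = 36/(-17) - 29/6 = 36*(-1/17) - 29/6 = -36/17 - 29/6 = -709/102 ≈ -6.9510)
c + t*(-86) = -709/102 - 1/17*(-86) = -709/102 + 86/17 = -193/102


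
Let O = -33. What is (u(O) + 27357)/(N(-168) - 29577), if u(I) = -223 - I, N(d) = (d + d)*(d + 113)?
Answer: -27167/11097 ≈ -2.4481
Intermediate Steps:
N(d) = 2*d*(113 + d) (N(d) = (2*d)*(113 + d) = 2*d*(113 + d))
(u(O) + 27357)/(N(-168) - 29577) = ((-223 - 1*(-33)) + 27357)/(2*(-168)*(113 - 168) - 29577) = ((-223 + 33) + 27357)/(2*(-168)*(-55) - 29577) = (-190 + 27357)/(18480 - 29577) = 27167/(-11097) = 27167*(-1/11097) = -27167/11097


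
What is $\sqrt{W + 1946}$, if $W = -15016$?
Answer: $i \sqrt{13070} \approx 114.32 i$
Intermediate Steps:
$\sqrt{W + 1946} = \sqrt{-15016 + 1946} = \sqrt{-13070} = i \sqrt{13070}$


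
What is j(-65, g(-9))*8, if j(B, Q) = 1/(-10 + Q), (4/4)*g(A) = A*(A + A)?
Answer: 1/19 ≈ 0.052632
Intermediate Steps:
g(A) = 2*A² (g(A) = A*(A + A) = A*(2*A) = 2*A²)
j(-65, g(-9))*8 = 8/(-10 + 2*(-9)²) = 8/(-10 + 2*81) = 8/(-10 + 162) = 8/152 = (1/152)*8 = 1/19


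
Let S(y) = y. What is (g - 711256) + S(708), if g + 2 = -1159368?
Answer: -1869918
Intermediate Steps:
g = -1159370 (g = -2 - 1159368 = -1159370)
(g - 711256) + S(708) = (-1159370 - 711256) + 708 = -1870626 + 708 = -1869918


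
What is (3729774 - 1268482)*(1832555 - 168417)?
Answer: 4095929546296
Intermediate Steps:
(3729774 - 1268482)*(1832555 - 168417) = 2461292*1664138 = 4095929546296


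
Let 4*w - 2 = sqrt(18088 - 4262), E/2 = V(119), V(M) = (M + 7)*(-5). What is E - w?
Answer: -2521/2 - sqrt(13826)/4 ≈ -1289.9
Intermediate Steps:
V(M) = -35 - 5*M (V(M) = (7 + M)*(-5) = -35 - 5*M)
E = -1260 (E = 2*(-35 - 5*119) = 2*(-35 - 595) = 2*(-630) = -1260)
w = 1/2 + sqrt(13826)/4 (w = 1/2 + sqrt(18088 - 4262)/4 = 1/2 + sqrt(13826)/4 ≈ 29.896)
E - w = -1260 - (1/2 + sqrt(13826)/4) = -1260 + (-1/2 - sqrt(13826)/4) = -2521/2 - sqrt(13826)/4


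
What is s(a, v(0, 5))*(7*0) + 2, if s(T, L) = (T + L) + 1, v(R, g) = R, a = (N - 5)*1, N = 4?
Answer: 2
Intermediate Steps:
a = -1 (a = (4 - 5)*1 = -1*1 = -1)
s(T, L) = 1 + L + T (s(T, L) = (L + T) + 1 = 1 + L + T)
s(a, v(0, 5))*(7*0) + 2 = (1 + 0 - 1)*(7*0) + 2 = 0*0 + 2 = 0 + 2 = 2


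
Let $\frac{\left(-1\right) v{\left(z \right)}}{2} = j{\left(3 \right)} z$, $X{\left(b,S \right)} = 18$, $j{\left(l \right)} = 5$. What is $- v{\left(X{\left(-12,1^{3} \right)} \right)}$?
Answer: $180$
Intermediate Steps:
$v{\left(z \right)} = - 10 z$ ($v{\left(z \right)} = - 2 \cdot 5 z = - 10 z$)
$- v{\left(X{\left(-12,1^{3} \right)} \right)} = - \left(-10\right) 18 = \left(-1\right) \left(-180\right) = 180$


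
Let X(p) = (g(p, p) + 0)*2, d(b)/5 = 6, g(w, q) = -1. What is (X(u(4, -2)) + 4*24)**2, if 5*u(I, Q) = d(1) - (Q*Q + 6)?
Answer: 8836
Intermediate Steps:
d(b) = 30 (d(b) = 5*6 = 30)
u(I, Q) = 24/5 - Q**2/5 (u(I, Q) = (30 - (Q*Q + 6))/5 = (30 - (Q**2 + 6))/5 = (30 - (6 + Q**2))/5 = (30 + (-6 - Q**2))/5 = (24 - Q**2)/5 = 24/5 - Q**2/5)
X(p) = -2 (X(p) = (-1 + 0)*2 = -1*2 = -2)
(X(u(4, -2)) + 4*24)**2 = (-2 + 4*24)**2 = (-2 + 96)**2 = 94**2 = 8836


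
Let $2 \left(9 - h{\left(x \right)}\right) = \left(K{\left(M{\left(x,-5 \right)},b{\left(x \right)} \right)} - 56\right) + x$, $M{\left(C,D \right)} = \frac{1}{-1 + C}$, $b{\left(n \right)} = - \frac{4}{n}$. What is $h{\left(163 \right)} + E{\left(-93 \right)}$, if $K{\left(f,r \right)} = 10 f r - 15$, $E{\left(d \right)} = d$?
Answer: $- \frac{1716380}{13203} \approx -130.0$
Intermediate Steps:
$K{\left(f,r \right)} = -15 + 10 f r$ ($K{\left(f,r \right)} = 10 f r - 15 = -15 + 10 f r$)
$h{\left(x \right)} = \frac{89}{2} - \frac{x}{2} + \frac{20}{x \left(-1 + x\right)}$ ($h{\left(x \right)} = 9 - \frac{\left(\left(-15 + \frac{10 \left(- \frac{4}{x}\right)}{-1 + x}\right) - 56\right) + x}{2} = 9 - \frac{\left(\left(-15 - \frac{40}{x \left(-1 + x\right)}\right) - 56\right) + x}{2} = 9 - \frac{\left(-71 - \frac{40}{x \left(-1 + x\right)}\right) + x}{2} = 9 - \frac{-71 + x - \frac{40}{x \left(-1 + x\right)}}{2} = 9 + \left(\frac{71}{2} - \frac{x}{2} + \frac{20}{x \left(-1 + x\right)}\right) = \frac{89}{2} - \frac{x}{2} + \frac{20}{x \left(-1 + x\right)}$)
$h{\left(163 \right)} + E{\left(-93 \right)} = \frac{40 - 163^{3} - 14507 + 90 \cdot 163^{2}}{2 \cdot 163 \left(-1 + 163\right)} - 93 = \frac{1}{2} \cdot \frac{1}{163} \cdot \frac{1}{162} \left(40 - 4330747 - 14507 + 90 \cdot 26569\right) - 93 = \frac{1}{2} \cdot \frac{1}{163} \cdot \frac{1}{162} \left(40 - 4330747 - 14507 + 2391210\right) - 93 = \frac{1}{2} \cdot \frac{1}{163} \cdot \frac{1}{162} \left(-1954004\right) - 93 = - \frac{488501}{13203} - 93 = - \frac{1716380}{13203}$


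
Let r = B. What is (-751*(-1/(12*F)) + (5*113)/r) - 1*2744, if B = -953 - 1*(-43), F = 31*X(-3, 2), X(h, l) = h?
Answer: -278801059/101556 ≈ -2745.3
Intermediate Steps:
F = -93 (F = 31*(-3) = -93)
B = -910 (B = -953 + 43 = -910)
r = -910
(-751*(-1/(12*F)) + (5*113)/r) - 1*2744 = (-751/((-93*(-12))) + (5*113)/(-910)) - 1*2744 = (-751/1116 + 565*(-1/910)) - 2744 = (-751*1/1116 - 113/182) - 2744 = (-751/1116 - 113/182) - 2744 = -131395/101556 - 2744 = -278801059/101556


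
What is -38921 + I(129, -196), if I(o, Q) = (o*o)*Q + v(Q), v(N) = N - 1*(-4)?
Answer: -3300749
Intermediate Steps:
v(N) = 4 + N (v(N) = N + 4 = 4 + N)
I(o, Q) = 4 + Q + Q*o**2 (I(o, Q) = (o*o)*Q + (4 + Q) = o**2*Q + (4 + Q) = Q*o**2 + (4 + Q) = 4 + Q + Q*o**2)
-38921 + I(129, -196) = -38921 + (4 - 196 - 196*129**2) = -38921 + (4 - 196 - 196*16641) = -38921 + (4 - 196 - 3261636) = -38921 - 3261828 = -3300749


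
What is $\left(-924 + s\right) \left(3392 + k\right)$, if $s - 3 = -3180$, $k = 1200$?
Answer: $-18831792$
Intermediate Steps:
$s = -3177$ ($s = 3 - 3180 = -3177$)
$\left(-924 + s\right) \left(3392 + k\right) = \left(-924 - 3177\right) \left(3392 + 1200\right) = \left(-4101\right) 4592 = -18831792$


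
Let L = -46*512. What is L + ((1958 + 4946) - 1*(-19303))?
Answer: 2655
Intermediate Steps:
L = -23552
L + ((1958 + 4946) - 1*(-19303)) = -23552 + ((1958 + 4946) - 1*(-19303)) = -23552 + (6904 + 19303) = -23552 + 26207 = 2655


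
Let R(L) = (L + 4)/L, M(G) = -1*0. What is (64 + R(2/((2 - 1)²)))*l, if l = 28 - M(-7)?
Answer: 1876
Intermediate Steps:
M(G) = 0
l = 28 (l = 28 - 1*0 = 28 + 0 = 28)
R(L) = (4 + L)/L
(64 + R(2/((2 - 1)²)))*l = (64 + (4 + 2/((2 - 1)²))/((2/((2 - 1)²))))*28 = (64 + (4 + 2/(1²))/((2/(1²))))*28 = (64 + (4 + 2/1)/((2/1)))*28 = (64 + (4 + 2*1)/((2*1)))*28 = (64 + (4 + 2)/2)*28 = (64 + (½)*6)*28 = (64 + 3)*28 = 67*28 = 1876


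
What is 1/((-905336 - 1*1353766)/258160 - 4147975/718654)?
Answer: -46381929160/673588478677 ≈ -0.068858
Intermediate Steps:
1/((-905336 - 1*1353766)/258160 - 4147975/718654) = 1/((-905336 - 1353766)*(1/258160) - 4147975*1/718654) = 1/(-2259102*1/258160 - 4147975/718654) = 1/(-1129551/129080 - 4147975/718654) = 1/(-673588478677/46381929160) = -46381929160/673588478677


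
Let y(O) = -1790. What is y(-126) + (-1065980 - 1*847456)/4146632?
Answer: -265156597/148094 ≈ -1790.5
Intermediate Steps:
y(-126) + (-1065980 - 1*847456)/4146632 = -1790 + (-1065980 - 1*847456)/4146632 = -1790 + (-1065980 - 847456)*(1/4146632) = -1790 - 1913436*1/4146632 = -1790 - 68337/148094 = -265156597/148094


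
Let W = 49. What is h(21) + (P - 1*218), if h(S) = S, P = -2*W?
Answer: -295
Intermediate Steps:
P = -98 (P = -2*49 = -98)
h(21) + (P - 1*218) = 21 + (-98 - 1*218) = 21 + (-98 - 218) = 21 - 316 = -295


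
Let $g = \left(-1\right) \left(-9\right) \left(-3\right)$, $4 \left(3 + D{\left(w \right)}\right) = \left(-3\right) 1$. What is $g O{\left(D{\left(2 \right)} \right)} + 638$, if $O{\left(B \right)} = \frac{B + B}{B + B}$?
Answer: $611$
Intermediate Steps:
$D{\left(w \right)} = - \frac{15}{4}$ ($D{\left(w \right)} = -3 + \frac{\left(-3\right) 1}{4} = -3 + \frac{1}{4} \left(-3\right) = -3 - \frac{3}{4} = - \frac{15}{4}$)
$g = -27$ ($g = 9 \left(-3\right) = -27$)
$O{\left(B \right)} = 1$ ($O{\left(B \right)} = \frac{2 B}{2 B} = 2 B \frac{1}{2 B} = 1$)
$g O{\left(D{\left(2 \right)} \right)} + 638 = \left(-27\right) 1 + 638 = -27 + 638 = 611$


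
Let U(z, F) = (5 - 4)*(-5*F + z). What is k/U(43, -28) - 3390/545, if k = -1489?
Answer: -286375/19947 ≈ -14.357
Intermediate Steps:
U(z, F) = z - 5*F (U(z, F) = 1*(z - 5*F) = z - 5*F)
k/U(43, -28) - 3390/545 = -1489/(43 - 5*(-28)) - 3390/545 = -1489/(43 + 140) - 3390*1/545 = -1489/183 - 678/109 = -286375/19947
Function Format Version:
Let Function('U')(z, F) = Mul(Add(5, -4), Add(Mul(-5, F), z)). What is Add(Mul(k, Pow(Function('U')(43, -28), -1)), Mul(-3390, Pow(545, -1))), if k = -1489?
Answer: Rational(-286375, 19947) ≈ -14.357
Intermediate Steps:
Function('U')(z, F) = Add(z, Mul(-5, F)) (Function('U')(z, F) = Mul(1, Add(z, Mul(-5, F))) = Add(z, Mul(-5, F)))
Add(Mul(k, Pow(Function('U')(43, -28), -1)), Mul(-3390, Pow(545, -1))) = Add(Mul(-1489, Pow(Add(43, Mul(-5, -28)), -1)), Mul(-3390, Pow(545, -1))) = Add(Mul(-1489, Pow(Add(43, 140), -1)), Mul(-3390, Rational(1, 545))) = Add(Mul(-1489, Pow(183, -1)), Rational(-678, 109)) = Add(Mul(-1489, Rational(1, 183)), Rational(-678, 109)) = Add(Rational(-1489, 183), Rational(-678, 109)) = Rational(-286375, 19947)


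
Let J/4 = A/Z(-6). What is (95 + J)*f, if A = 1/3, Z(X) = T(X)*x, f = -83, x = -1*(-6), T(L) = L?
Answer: -212812/27 ≈ -7881.9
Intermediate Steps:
x = 6
Z(X) = 6*X (Z(X) = X*6 = 6*X)
A = ⅓ ≈ 0.33333
J = -1/27 (J = 4*(1/(3*((6*(-6))))) = 4*((⅓)/(-36)) = 4*((⅓)*(-1/36)) = 4*(-1/108) = -1/27 ≈ -0.037037)
(95 + J)*f = (95 - 1/27)*(-83) = (2564/27)*(-83) = -212812/27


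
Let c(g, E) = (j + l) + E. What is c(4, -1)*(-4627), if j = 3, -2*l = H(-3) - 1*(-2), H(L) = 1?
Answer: -4627/2 ≈ -2313.5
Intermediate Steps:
l = -3/2 (l = -(1 - 1*(-2))/2 = -(1 + 2)/2 = -1/2*3 = -3/2 ≈ -1.5000)
c(g, E) = 3/2 + E (c(g, E) = (3 - 3/2) + E = 3/2 + E)
c(4, -1)*(-4627) = (3/2 - 1)*(-4627) = (1/2)*(-4627) = -4627/2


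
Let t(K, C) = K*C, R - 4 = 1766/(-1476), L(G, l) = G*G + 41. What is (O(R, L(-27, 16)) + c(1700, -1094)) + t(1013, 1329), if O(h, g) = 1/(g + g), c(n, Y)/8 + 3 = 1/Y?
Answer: 1134056596527/842380 ≈ 1.3463e+6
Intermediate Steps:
L(G, l) = 41 + G² (L(G, l) = G² + 41 = 41 + G²)
c(n, Y) = -24 + 8/Y
R = 2069/738 (R = 4 + 1766/(-1476) = 4 + 1766*(-1/1476) = 4 - 883/738 = 2069/738 ≈ 2.8035)
O(h, g) = 1/(2*g)
t(K, C) = C*K
(O(R, L(-27, 16)) + c(1700, -1094)) + t(1013, 1329) = (1/(2*(41 + (-27)²)) + (-24 + 8/(-1094))) + 1329*1013 = (1/(2*(41 + 729)) + (-24 + 8*(-1/1094))) + 1346277 = ((½)/770 + (-24 - 4/547)) + 1346277 = ((½)*(1/770) - 13132/547) + 1346277 = (1/1540 - 13132/547) + 1346277 = -20222733/842380 + 1346277 = 1134056596527/842380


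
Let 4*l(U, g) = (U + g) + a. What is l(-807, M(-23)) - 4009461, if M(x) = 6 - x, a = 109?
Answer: -16038513/4 ≈ -4.0096e+6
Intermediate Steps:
l(U, g) = 109/4 + U/4 + g/4 (l(U, g) = ((U + g) + 109)/4 = (109 + U + g)/4 = 109/4 + U/4 + g/4)
l(-807, M(-23)) - 4009461 = (109/4 + (¼)*(-807) + (6 - 1*(-23))/4) - 4009461 = (109/4 - 807/4 + (6 + 23)/4) - 4009461 = (109/4 - 807/4 + (¼)*29) - 4009461 = (109/4 - 807/4 + 29/4) - 4009461 = -669/4 - 4009461 = -16038513/4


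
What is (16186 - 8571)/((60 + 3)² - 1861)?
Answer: 7615/2108 ≈ 3.6124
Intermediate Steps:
(16186 - 8571)/((60 + 3)² - 1861) = 7615/(63² - 1861) = 7615/(3969 - 1861) = 7615/2108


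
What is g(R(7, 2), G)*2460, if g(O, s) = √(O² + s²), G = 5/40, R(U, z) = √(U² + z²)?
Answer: 1845*√377/2 ≈ 17912.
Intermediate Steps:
G = ⅛ (G = 5*(1/40) = ⅛ ≈ 0.12500)
g(R(7, 2), G)*2460 = √((√(7² + 2²))² + (⅛)²)*2460 = √((√(49 + 4))² + 1/64)*2460 = √((√53)² + 1/64)*2460 = √(53 + 1/64)*2460 = √(3393/64)*2460 = (3*√377/8)*2460 = 1845*√377/2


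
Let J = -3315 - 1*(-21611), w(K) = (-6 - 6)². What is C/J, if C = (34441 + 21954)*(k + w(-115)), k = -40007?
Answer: -2248073885/18296 ≈ -1.2287e+5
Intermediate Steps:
w(K) = 144 (w(K) = (-12)² = 144)
J = 18296 (J = -3315 + 21611 = 18296)
C = -2248073885 (C = (34441 + 21954)*(-40007 + 144) = 56395*(-39863) = -2248073885)
C/J = -2248073885/18296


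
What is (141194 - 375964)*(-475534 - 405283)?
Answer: 206789407090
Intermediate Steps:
(141194 - 375964)*(-475534 - 405283) = -234770*(-880817) = 206789407090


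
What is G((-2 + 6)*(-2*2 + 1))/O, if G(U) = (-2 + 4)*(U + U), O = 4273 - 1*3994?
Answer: -16/93 ≈ -0.17204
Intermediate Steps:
O = 279 (O = 4273 - 3994 = 279)
G(U) = 4*U (G(U) = 2*(2*U) = 4*U)
G((-2 + 6)*(-2*2 + 1))/O = (4*((-2 + 6)*(-2*2 + 1)))/279 = (4*(4*(-4 + 1)))*(1/279) = (4*(4*(-3)))*(1/279) = (4*(-12))*(1/279) = -48*1/279 = -16/93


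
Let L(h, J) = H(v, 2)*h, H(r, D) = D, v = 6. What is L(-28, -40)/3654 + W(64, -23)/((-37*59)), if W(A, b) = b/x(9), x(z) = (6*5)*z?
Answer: -261293/17092890 ≈ -0.015287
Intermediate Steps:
x(z) = 30*z
W(A, b) = b/270 (W(A, b) = b/((30*9)) = b/270)
L(h, J) = 2*h
L(-28, -40)/3654 + W(64, -23)/((-37*59)) = (2*(-28))/3654 + ((1/270)*(-23))/((-37*59)) = -56*1/3654 - 23/270/(-2183) = -4/261 - 23/270*(-1/2183) = -4/261 + 23/589410 = -261293/17092890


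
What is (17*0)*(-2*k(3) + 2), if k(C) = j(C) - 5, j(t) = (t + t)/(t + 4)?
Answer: 0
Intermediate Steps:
j(t) = 2*t/(4 + t) (j(t) = (2*t)/(4 + t) = 2*t/(4 + t))
k(C) = -5 + 2*C/(4 + C) (k(C) = 2*C/(4 + C) - 5 = -5 + 2*C/(4 + C))
(17*0)*(-2*k(3) + 2) = (17*0)*(-2*(-20 - 3*3)/(4 + 3) + 2) = 0*(-2*(-20 - 9)/7 + 2) = 0*(-2*(-29)/7 + 2) = 0*(-2*(-29/7) + 2) = 0*(58/7 + 2) = 0*(72/7) = 0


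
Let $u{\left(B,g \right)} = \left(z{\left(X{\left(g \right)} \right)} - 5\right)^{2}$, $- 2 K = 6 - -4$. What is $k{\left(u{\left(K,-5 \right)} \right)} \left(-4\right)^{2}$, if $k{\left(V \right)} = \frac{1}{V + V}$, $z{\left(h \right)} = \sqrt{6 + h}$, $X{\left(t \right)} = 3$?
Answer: $2$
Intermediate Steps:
$K = -5$ ($K = - \frac{6 - -4}{2} = - \frac{6 + 4}{2} = \left(- \frac{1}{2}\right) 10 = -5$)
$u{\left(B,g \right)} = 4$ ($u{\left(B,g \right)} = \left(\sqrt{6 + 3} - 5\right)^{2} = \left(\sqrt{9} - 5\right)^{2} = \left(3 - 5\right)^{2} = \left(-2\right)^{2} = 4$)
$k{\left(V \right)} = \frac{1}{2 V}$
$k{\left(u{\left(K,-5 \right)} \right)} \left(-4\right)^{2} = \frac{1}{2 \cdot 4} \left(-4\right)^{2} = \frac{1}{2} \cdot \frac{1}{4} \cdot 16 = \frac{1}{8} \cdot 16 = 2$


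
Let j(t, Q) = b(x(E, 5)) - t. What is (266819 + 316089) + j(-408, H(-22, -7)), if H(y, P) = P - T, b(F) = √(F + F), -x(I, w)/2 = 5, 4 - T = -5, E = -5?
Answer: 583316 + 2*I*√5 ≈ 5.8332e+5 + 4.4721*I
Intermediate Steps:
T = 9 (T = 4 - 1*(-5) = 4 + 5 = 9)
x(I, w) = -10 (x(I, w) = -2*5 = -10)
b(F) = √2*√F (b(F) = √(2*F) = √2*√F)
H(y, P) = -9 + P (H(y, P) = P - 1*9 = P - 9 = -9 + P)
j(t, Q) = -t + 2*I*√5 (j(t, Q) = √2*√(-10) - t = √2*(I*√10) - t = 2*I*√5 - t = -t + 2*I*√5)
(266819 + 316089) + j(-408, H(-22, -7)) = (266819 + 316089) + (-1*(-408) + 2*I*√5) = 582908 + (408 + 2*I*√5) = 583316 + 2*I*√5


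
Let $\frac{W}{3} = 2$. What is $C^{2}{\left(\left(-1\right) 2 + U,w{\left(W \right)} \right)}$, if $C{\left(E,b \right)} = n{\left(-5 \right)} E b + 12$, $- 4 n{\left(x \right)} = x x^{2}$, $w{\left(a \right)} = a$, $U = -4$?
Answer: $1238769$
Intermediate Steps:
$W = 6$ ($W = 3 \cdot 2 = 6$)
$n{\left(x \right)} = - \frac{x^{3}}{4}$ ($n{\left(x \right)} = - \frac{x x^{2}}{4} = - \frac{x^{3}}{4}$)
$C{\left(E,b \right)} = 12 + \frac{125 E b}{4}$ ($C{\left(E,b \right)} = - \frac{\left(-5\right)^{3}}{4} E b + 12 = \left(- \frac{1}{4}\right) \left(-125\right) E b + 12 = \frac{125 E}{4} b + 12 = \frac{125 E b}{4} + 12 = 12 + \frac{125 E b}{4}$)
$C^{2}{\left(\left(-1\right) 2 + U,w{\left(W \right)} \right)} = \left(12 + \frac{125}{4} \left(\left(-1\right) 2 - 4\right) 6\right)^{2} = \left(12 + \frac{125}{4} \left(-2 - 4\right) 6\right)^{2} = \left(12 + \frac{125}{4} \left(-6\right) 6\right)^{2} = \left(12 - 1125\right)^{2} = \left(-1113\right)^{2} = 1238769$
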